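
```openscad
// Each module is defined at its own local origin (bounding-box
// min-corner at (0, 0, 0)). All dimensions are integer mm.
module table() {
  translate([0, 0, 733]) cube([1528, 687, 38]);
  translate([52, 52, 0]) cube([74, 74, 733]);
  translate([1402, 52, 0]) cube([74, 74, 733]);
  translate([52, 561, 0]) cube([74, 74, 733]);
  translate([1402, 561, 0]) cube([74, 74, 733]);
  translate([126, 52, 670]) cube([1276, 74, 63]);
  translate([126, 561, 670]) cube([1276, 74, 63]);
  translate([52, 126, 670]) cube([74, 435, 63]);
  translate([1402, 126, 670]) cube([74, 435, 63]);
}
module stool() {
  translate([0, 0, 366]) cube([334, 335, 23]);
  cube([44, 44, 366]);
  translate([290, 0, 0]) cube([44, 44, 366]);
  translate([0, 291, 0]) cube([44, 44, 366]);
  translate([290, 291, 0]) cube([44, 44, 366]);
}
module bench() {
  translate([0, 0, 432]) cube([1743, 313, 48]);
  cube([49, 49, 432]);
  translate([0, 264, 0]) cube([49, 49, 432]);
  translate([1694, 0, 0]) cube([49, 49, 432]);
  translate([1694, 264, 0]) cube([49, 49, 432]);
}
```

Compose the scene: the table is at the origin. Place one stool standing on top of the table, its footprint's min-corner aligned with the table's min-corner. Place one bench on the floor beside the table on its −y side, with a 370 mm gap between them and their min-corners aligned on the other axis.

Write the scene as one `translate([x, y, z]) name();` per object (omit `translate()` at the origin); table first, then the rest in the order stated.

table();
translate([0, 0, 771]) stool();
translate([0, -683, 0]) bench();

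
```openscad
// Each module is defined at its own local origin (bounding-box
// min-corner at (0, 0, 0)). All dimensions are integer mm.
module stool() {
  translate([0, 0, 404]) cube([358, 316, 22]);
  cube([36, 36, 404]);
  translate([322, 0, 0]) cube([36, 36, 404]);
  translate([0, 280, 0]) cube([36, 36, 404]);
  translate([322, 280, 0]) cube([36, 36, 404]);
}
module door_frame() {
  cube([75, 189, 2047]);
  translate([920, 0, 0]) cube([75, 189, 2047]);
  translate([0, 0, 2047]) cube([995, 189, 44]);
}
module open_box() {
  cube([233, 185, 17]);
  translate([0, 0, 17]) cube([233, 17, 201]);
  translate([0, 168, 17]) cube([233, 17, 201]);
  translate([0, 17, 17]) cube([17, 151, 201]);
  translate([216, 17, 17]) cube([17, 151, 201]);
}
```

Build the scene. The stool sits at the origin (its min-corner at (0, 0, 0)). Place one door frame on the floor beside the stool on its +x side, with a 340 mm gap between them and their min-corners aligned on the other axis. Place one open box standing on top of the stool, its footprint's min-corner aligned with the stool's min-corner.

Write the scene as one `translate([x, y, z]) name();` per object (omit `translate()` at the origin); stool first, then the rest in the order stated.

stool();
translate([698, 0, 0]) door_frame();
translate([0, 0, 426]) open_box();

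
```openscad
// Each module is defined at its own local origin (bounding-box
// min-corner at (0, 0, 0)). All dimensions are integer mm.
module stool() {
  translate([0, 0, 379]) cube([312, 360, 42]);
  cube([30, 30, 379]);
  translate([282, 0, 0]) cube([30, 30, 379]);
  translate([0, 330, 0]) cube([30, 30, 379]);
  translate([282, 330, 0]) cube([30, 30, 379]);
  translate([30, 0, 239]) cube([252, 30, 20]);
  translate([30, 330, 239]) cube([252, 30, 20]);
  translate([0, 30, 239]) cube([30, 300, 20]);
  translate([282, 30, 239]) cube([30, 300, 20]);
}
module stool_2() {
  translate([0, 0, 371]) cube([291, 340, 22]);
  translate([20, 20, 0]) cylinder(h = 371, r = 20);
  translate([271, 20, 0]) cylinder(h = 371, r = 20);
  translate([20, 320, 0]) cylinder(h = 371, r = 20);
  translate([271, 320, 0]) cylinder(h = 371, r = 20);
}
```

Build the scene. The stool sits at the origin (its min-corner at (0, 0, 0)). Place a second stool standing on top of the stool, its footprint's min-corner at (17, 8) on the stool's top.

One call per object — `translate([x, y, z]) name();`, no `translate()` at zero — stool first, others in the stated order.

stool();
translate([17, 8, 421]) stool_2();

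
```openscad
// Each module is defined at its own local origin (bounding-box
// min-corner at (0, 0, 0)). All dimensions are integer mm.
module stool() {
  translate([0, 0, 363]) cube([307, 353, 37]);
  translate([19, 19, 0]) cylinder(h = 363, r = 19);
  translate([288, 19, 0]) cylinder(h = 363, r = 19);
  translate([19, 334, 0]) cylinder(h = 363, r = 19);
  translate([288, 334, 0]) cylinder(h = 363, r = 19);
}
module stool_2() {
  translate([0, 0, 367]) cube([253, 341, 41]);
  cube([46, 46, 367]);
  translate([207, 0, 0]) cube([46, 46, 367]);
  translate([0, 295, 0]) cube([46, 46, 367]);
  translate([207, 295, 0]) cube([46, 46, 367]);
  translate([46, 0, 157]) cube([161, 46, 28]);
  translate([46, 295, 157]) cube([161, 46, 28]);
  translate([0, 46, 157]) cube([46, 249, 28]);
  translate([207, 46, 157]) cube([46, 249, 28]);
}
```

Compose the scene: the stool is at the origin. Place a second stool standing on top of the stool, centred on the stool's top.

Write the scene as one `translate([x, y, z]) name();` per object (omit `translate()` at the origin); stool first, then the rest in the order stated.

stool();
translate([27, 6, 400]) stool_2();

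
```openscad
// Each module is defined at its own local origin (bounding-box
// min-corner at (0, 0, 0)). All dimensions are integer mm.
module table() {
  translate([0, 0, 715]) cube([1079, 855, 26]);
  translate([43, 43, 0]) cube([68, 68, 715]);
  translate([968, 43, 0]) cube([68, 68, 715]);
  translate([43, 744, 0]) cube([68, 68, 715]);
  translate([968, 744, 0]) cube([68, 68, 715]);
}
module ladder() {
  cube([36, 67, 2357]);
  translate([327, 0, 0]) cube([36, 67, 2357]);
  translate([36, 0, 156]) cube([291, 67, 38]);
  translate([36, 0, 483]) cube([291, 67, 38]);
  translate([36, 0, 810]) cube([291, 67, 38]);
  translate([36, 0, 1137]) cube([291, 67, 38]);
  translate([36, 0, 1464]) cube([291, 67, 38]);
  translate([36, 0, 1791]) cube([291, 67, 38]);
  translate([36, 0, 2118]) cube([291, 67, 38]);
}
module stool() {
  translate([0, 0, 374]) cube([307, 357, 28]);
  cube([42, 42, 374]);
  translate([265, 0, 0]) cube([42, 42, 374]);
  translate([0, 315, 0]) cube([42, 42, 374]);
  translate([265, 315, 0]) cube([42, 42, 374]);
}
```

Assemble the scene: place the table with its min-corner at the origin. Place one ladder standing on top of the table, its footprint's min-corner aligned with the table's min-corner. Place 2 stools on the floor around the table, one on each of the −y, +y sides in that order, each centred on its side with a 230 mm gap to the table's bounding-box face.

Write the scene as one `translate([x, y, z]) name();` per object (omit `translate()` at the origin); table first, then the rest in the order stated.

table();
translate([0, 0, 741]) ladder();
translate([386, -587, 0]) stool();
translate([386, 1085, 0]) stool();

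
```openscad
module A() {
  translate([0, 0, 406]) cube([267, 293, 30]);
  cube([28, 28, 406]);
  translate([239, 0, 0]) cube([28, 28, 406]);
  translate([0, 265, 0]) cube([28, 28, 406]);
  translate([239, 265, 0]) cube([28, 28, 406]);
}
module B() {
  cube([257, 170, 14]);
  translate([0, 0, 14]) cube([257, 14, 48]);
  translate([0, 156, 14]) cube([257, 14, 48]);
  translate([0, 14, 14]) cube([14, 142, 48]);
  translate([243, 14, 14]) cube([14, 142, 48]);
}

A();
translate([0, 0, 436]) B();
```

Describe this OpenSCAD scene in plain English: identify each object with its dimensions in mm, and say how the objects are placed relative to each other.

A is a four-legged stool. The seat is a 267×293×30 mm slab whose top surface is at z = 436 mm; four square legs, each 28×28 mm in cross-section, run from the floor (z = 0) to the underside of the seat, each flush with a corner of the seat.

B is an open storage box with external size 257×170×62 mm and wall thickness 14 mm (the base is also 14 mm thick). The base covers the whole footprint; the four walls stand on the base, with the y-facing walls full-width and the x-facing walls fitting between their inner faces.

The open box is on top of the stool.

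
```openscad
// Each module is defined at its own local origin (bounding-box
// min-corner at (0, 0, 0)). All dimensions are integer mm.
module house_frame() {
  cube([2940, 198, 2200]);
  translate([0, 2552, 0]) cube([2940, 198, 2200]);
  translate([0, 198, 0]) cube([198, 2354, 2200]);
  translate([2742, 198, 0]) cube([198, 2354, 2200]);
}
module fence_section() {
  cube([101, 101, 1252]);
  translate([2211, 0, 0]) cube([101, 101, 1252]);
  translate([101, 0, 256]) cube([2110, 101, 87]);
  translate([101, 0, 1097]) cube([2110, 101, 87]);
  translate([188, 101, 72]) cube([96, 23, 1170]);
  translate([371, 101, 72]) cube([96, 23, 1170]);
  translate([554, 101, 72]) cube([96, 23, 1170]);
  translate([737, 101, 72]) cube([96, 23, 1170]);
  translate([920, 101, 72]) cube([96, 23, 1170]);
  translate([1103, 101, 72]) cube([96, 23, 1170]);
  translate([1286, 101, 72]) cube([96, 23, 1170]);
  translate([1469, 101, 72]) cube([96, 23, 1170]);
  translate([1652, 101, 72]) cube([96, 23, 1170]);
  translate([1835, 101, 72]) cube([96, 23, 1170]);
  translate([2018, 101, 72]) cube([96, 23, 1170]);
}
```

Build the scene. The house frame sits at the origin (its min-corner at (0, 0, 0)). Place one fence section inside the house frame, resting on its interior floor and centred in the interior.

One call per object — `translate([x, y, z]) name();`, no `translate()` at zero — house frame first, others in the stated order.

house_frame();
translate([314, 1313, 0]) fence_section();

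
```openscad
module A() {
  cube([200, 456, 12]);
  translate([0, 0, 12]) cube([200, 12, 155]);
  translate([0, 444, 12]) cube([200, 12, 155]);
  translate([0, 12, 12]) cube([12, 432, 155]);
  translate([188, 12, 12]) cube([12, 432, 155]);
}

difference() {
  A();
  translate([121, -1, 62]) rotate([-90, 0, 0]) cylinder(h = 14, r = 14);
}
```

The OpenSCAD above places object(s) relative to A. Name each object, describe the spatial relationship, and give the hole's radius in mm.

A is an open box. The open box has a circular hole through its front wall. The hole's radius is 14 mm.

The subtracted cylinder has r = 14 mm.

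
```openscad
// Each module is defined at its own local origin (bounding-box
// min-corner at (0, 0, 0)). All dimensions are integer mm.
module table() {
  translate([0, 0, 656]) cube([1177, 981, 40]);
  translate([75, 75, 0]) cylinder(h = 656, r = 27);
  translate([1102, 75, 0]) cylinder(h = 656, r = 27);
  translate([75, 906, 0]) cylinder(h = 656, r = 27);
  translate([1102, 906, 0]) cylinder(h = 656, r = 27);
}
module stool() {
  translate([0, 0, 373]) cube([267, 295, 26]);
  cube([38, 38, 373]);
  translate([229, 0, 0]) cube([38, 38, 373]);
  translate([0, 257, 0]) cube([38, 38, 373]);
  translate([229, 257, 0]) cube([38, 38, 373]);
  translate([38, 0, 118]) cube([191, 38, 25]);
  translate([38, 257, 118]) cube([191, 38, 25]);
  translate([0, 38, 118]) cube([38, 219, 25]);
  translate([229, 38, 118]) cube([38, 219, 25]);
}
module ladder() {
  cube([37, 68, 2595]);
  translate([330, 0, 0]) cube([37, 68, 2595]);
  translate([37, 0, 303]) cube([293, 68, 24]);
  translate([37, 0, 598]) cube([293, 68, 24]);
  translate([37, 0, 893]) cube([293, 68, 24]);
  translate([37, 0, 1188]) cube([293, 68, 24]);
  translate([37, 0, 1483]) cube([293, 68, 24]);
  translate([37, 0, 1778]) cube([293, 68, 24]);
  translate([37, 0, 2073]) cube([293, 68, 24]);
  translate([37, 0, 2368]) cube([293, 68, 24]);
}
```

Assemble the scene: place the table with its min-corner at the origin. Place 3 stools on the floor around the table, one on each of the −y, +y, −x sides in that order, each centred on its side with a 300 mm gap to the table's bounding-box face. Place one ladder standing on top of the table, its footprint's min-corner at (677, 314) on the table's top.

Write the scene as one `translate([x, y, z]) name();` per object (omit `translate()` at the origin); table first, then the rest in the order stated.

table();
translate([455, -595, 0]) stool();
translate([455, 1281, 0]) stool();
translate([-567, 343, 0]) stool();
translate([677, 314, 696]) ladder();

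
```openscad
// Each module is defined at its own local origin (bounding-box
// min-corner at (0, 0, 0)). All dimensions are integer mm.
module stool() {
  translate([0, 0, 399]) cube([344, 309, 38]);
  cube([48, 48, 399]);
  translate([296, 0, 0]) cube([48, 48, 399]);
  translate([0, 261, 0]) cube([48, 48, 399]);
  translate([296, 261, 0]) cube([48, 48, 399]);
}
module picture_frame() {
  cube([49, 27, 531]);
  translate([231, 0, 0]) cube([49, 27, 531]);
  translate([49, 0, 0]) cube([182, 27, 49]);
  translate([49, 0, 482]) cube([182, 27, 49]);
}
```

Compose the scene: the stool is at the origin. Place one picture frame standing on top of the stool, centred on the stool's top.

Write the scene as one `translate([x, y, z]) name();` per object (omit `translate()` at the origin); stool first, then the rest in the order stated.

stool();
translate([32, 141, 437]) picture_frame();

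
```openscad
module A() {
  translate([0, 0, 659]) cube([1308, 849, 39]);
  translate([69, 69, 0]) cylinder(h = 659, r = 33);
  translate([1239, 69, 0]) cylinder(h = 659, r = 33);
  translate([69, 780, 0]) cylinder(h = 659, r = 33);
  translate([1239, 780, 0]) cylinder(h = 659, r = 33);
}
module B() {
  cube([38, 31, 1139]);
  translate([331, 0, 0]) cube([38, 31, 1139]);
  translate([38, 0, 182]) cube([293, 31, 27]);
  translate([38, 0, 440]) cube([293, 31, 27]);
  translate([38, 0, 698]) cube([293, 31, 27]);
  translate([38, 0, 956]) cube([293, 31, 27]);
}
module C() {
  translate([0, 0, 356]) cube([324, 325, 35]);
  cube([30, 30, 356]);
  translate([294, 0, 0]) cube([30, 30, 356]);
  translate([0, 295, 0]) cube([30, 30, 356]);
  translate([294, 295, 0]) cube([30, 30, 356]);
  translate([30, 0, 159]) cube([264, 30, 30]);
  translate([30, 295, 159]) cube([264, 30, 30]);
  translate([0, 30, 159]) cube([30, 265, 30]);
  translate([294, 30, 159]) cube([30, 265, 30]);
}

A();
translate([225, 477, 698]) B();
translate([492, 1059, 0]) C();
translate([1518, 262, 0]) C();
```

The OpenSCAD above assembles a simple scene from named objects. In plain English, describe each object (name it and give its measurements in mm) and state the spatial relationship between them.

A is a table with a 1308×849 mm rectangular top, 39 mm thick, top surface at z = 698 mm, supported by four round legs of 66 mm diameter, each leg's bounding box inset 36 mm from the nearest pair of top edges, running from the floor.

B is a wooden ladder with two side rails of 38×31 mm section and 1139 mm height, set 369 mm apart overall. Between them run 4 rectangular rungs (31 mm deep, 27 mm thick), front faces flush with the rails' −y face. The bottom of the first rung is 182 mm above the floor and each subsequent rung is 258 mm higher than the one below.

C is a simple wooden stool: a rectangular seat 324 mm (x) by 325 mm (y), 35 mm thick, top face at z = 391 mm, on four square legs, each 30×30 mm in cross-section. The legs rest on z = 0, each flush with a corner of the seat. Four stretchers, 30 mm wide and 30 mm tall, connect adjacent legs with their undersides at z = 159 mm, each running between the inner faces of the legs it joins and aligned with the legs' outer faces on the other axis.

The ladder is on top of the table. Two stools sit around the table at the +y, +x sides.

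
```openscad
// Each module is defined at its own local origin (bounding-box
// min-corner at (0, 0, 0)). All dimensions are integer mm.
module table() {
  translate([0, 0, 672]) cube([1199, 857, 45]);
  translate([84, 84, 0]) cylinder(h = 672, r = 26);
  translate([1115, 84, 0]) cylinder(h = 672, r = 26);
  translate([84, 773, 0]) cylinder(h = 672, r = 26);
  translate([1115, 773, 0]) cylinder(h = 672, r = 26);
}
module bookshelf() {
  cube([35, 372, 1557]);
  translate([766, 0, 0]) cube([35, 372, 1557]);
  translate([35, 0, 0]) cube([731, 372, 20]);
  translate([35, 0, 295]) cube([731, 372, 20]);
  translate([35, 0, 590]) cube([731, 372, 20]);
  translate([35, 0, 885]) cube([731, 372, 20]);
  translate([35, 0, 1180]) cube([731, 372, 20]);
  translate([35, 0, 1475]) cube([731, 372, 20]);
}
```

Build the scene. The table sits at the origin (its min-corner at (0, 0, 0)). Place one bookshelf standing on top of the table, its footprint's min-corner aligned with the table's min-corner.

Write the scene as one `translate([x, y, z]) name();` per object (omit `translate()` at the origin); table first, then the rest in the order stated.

table();
translate([0, 0, 717]) bookshelf();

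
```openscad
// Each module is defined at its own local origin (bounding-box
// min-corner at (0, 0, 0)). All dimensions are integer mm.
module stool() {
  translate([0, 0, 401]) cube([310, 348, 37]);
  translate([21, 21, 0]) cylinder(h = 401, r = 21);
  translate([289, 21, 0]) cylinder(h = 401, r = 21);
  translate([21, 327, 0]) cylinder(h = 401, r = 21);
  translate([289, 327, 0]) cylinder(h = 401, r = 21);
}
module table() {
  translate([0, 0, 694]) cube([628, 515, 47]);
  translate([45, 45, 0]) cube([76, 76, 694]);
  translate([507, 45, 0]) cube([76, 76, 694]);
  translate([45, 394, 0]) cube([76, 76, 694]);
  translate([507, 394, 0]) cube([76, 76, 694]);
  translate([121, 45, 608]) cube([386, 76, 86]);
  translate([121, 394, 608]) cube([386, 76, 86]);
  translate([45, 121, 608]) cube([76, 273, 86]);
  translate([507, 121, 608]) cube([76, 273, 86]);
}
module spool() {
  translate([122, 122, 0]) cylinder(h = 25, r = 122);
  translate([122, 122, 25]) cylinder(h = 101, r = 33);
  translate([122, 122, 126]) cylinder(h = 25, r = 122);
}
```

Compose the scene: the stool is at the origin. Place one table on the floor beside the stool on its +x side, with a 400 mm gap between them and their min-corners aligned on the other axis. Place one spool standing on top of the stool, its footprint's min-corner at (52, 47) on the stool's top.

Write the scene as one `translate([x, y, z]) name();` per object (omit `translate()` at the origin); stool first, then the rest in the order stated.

stool();
translate([710, 0, 0]) table();
translate([52, 47, 438]) spool();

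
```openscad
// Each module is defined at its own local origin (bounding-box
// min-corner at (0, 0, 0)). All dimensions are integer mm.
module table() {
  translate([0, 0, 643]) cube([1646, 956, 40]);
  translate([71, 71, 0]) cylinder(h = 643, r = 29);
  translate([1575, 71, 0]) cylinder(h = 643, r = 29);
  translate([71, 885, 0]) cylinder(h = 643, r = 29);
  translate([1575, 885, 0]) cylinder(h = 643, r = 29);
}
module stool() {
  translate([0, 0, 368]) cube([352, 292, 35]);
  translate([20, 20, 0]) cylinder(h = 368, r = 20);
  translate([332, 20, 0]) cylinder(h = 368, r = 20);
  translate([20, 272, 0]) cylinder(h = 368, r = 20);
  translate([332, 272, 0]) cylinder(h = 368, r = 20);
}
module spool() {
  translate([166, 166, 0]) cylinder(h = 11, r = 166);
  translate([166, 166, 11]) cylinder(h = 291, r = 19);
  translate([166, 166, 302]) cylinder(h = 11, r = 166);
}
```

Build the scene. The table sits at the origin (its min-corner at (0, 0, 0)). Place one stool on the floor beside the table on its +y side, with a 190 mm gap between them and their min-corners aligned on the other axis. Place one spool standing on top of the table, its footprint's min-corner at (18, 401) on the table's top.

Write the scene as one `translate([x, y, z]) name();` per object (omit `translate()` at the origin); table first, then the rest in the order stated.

table();
translate([0, 1146, 0]) stool();
translate([18, 401, 683]) spool();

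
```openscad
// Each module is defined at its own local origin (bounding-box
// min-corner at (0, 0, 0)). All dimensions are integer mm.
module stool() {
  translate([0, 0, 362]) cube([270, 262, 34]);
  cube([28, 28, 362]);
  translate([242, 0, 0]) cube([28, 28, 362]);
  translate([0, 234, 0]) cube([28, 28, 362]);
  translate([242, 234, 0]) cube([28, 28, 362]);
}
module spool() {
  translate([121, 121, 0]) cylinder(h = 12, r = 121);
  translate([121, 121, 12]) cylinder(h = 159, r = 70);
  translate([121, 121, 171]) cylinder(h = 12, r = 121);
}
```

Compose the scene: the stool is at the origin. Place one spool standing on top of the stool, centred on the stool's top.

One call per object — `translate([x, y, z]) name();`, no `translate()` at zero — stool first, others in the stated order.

stool();
translate([14, 10, 396]) spool();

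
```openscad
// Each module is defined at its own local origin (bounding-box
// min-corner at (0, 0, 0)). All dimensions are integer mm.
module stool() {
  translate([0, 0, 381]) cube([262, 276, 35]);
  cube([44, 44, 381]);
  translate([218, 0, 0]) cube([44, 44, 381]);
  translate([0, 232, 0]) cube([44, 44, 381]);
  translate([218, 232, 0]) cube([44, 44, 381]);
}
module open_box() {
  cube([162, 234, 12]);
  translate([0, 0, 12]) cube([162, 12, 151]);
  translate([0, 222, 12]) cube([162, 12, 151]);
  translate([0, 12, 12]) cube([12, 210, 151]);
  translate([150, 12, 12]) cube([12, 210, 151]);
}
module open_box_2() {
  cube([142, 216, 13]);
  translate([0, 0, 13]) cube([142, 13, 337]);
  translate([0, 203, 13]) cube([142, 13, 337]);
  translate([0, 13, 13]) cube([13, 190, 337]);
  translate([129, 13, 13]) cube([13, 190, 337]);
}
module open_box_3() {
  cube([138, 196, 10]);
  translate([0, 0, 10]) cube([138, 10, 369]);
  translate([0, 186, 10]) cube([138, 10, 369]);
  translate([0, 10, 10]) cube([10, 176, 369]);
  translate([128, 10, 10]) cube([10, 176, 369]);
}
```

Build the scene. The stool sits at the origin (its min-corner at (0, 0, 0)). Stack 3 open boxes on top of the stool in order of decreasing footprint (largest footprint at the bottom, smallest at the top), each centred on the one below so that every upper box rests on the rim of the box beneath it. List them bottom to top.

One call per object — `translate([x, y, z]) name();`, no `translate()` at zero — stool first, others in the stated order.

stool();
translate([50, 21, 416]) open_box();
translate([60, 30, 579]) open_box_2();
translate([62, 40, 929]) open_box_3();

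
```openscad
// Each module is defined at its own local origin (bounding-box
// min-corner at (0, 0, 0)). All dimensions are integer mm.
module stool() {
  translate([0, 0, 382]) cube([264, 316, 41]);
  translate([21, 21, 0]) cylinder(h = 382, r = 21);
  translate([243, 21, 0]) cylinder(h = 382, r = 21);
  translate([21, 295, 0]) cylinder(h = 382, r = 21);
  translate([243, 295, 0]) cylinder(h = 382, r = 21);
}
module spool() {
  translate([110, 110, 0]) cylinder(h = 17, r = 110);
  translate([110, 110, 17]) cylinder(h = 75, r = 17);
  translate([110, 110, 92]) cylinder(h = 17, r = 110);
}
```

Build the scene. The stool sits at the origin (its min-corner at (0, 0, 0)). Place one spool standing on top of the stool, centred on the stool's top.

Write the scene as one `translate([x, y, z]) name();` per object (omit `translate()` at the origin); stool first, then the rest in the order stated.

stool();
translate([22, 48, 423]) spool();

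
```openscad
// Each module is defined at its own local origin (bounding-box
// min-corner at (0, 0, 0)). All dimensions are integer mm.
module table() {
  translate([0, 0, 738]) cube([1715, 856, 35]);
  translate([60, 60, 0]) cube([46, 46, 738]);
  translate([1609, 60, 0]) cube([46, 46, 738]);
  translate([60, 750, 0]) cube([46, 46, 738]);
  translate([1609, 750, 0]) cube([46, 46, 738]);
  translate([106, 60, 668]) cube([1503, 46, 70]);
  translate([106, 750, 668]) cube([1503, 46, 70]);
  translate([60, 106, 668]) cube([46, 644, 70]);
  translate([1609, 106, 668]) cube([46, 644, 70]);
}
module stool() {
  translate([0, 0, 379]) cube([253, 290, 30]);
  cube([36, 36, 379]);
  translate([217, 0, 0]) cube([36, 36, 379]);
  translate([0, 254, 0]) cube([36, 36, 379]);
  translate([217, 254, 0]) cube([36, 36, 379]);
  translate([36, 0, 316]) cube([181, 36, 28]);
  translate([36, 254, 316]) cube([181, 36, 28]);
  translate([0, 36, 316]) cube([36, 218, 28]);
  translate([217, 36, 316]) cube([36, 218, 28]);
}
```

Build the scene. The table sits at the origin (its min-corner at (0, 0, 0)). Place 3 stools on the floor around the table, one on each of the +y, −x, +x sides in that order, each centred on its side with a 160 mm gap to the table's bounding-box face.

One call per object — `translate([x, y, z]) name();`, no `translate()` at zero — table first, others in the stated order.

table();
translate([731, 1016, 0]) stool();
translate([-413, 283, 0]) stool();
translate([1875, 283, 0]) stool();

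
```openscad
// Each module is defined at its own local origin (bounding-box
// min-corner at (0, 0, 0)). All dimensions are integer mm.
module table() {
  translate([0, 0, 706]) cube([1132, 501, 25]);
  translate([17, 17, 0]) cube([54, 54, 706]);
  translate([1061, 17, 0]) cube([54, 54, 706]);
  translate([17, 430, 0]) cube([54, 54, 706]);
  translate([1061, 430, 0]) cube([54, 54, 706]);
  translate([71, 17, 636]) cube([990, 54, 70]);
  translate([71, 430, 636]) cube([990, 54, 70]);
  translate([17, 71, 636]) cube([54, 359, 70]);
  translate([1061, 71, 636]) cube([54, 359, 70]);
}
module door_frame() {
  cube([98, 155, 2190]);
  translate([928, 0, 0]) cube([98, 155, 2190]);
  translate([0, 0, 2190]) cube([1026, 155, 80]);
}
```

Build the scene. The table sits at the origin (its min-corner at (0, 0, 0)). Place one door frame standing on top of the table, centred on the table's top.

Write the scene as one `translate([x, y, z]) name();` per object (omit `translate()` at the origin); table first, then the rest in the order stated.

table();
translate([53, 173, 731]) door_frame();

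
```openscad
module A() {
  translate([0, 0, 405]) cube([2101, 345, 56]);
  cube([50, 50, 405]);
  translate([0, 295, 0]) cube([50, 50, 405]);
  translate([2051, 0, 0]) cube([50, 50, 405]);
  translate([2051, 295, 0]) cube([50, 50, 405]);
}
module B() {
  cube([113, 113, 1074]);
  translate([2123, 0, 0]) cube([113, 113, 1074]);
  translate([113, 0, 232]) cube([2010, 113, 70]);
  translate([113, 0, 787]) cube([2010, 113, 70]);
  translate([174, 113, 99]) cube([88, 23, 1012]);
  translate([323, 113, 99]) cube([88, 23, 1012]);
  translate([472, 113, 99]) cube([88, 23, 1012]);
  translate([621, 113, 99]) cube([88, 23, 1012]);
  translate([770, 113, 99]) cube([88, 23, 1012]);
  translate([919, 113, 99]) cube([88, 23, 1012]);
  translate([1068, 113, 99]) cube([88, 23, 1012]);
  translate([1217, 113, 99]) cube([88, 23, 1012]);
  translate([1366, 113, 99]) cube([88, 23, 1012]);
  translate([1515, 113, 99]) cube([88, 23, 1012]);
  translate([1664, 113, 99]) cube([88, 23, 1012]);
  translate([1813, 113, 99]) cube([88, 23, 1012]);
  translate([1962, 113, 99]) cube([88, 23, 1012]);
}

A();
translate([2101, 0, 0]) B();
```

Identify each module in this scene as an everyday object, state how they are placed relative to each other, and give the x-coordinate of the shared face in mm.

The bench's +x face and the fence section's −x face are both at x = 2101 mm.

A is a bench. B is a fence section. The fence section is against the bench's +x side, with their −y faces flush. The x-coordinate of the shared face is 2101 mm.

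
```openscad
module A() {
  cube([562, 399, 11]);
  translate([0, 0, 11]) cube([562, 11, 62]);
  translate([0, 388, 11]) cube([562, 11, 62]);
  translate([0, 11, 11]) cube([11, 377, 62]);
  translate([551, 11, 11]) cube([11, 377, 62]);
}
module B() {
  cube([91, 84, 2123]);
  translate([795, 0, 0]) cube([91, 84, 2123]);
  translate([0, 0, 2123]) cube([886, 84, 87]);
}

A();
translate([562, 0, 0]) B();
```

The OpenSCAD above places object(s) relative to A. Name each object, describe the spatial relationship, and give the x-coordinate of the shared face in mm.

A is an open box. B is a door frame. The door frame is against the open box's +x side, with their −y faces flush. The x-coordinate of the shared face is 562 mm.

The open box's +x face and the door frame's −x face are both at x = 562 mm.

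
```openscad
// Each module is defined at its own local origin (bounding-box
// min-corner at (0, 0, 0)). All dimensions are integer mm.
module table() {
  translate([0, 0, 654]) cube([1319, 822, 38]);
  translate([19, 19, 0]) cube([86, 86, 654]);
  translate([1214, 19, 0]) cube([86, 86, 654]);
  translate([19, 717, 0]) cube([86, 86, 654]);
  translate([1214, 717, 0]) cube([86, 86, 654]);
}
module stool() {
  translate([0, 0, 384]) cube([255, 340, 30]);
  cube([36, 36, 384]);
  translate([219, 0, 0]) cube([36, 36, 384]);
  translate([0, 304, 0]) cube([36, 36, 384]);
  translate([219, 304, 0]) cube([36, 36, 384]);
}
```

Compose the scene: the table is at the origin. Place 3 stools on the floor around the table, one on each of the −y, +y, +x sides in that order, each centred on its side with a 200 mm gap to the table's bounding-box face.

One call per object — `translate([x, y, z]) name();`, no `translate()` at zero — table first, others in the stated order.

table();
translate([532, -540, 0]) stool();
translate([532, 1022, 0]) stool();
translate([1519, 241, 0]) stool();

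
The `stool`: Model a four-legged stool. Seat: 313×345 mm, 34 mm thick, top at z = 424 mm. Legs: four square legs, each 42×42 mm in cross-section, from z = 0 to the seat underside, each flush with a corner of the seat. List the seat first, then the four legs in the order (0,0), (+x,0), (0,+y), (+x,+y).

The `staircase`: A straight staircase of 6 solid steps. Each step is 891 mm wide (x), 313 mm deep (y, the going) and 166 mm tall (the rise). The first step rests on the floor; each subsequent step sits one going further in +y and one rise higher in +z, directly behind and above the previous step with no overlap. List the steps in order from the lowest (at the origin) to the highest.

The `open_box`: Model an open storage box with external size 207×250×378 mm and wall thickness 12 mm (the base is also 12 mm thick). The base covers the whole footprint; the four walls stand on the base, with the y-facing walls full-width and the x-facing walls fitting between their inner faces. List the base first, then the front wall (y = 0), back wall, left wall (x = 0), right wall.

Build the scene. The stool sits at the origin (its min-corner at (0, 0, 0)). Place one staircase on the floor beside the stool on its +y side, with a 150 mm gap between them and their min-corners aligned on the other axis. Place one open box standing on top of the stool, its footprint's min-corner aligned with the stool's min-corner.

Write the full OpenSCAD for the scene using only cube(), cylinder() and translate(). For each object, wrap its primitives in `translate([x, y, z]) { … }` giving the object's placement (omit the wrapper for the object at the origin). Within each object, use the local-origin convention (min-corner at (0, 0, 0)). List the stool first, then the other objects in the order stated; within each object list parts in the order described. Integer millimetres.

translate([0, 0, 390]) cube([313, 345, 34]);
cube([42, 42, 390]);
translate([271, 0, 0]) cube([42, 42, 390]);
translate([0, 303, 0]) cube([42, 42, 390]);
translate([271, 303, 0]) cube([42, 42, 390]);
translate([0, 495, 0]) {
  cube([891, 313, 166]);
  translate([0, 313, 166]) cube([891, 313, 166]);
  translate([0, 626, 332]) cube([891, 313, 166]);
  translate([0, 939, 498]) cube([891, 313, 166]);
  translate([0, 1252, 664]) cube([891, 313, 166]);
  translate([0, 1565, 830]) cube([891, 313, 166]);
}
translate([0, 0, 424]) {
  cube([207, 250, 12]);
  translate([0, 0, 12]) cube([207, 12, 366]);
  translate([0, 238, 12]) cube([207, 12, 366]);
  translate([0, 12, 12]) cube([12, 226, 366]);
  translate([195, 12, 12]) cube([12, 226, 366]);
}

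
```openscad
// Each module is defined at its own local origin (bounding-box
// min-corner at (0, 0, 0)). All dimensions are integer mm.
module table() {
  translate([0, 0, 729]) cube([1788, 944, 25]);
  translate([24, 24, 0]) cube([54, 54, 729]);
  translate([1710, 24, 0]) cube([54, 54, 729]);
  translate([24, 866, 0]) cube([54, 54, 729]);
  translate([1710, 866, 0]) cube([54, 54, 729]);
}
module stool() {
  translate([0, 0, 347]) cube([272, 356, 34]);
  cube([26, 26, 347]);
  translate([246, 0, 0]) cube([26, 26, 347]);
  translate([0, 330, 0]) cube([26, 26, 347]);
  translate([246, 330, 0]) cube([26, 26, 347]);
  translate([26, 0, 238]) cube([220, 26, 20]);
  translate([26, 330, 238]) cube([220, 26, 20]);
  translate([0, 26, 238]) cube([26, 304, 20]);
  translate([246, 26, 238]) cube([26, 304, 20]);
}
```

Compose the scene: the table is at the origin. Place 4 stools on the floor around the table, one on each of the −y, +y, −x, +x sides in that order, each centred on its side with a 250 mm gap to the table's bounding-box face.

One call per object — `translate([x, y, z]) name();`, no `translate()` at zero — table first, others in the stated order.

table();
translate([758, -606, 0]) stool();
translate([758, 1194, 0]) stool();
translate([-522, 294, 0]) stool();
translate([2038, 294, 0]) stool();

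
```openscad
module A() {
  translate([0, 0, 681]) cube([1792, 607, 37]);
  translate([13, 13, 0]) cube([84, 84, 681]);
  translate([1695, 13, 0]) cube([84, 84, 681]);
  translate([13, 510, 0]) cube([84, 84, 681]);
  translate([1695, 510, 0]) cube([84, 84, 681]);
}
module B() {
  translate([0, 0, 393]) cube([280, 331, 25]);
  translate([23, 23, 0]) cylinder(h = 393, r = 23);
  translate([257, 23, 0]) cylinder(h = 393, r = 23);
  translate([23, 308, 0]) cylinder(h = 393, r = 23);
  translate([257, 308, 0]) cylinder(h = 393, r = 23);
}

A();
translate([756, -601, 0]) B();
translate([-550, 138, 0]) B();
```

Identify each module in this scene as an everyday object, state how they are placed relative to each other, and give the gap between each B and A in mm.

Each stool's nearest face is 270 mm from the table's bounding box.

A is a table. B is a stool. Two stools sit around the table at the −y, −x sides. The gap between each stool and the table is 270 mm.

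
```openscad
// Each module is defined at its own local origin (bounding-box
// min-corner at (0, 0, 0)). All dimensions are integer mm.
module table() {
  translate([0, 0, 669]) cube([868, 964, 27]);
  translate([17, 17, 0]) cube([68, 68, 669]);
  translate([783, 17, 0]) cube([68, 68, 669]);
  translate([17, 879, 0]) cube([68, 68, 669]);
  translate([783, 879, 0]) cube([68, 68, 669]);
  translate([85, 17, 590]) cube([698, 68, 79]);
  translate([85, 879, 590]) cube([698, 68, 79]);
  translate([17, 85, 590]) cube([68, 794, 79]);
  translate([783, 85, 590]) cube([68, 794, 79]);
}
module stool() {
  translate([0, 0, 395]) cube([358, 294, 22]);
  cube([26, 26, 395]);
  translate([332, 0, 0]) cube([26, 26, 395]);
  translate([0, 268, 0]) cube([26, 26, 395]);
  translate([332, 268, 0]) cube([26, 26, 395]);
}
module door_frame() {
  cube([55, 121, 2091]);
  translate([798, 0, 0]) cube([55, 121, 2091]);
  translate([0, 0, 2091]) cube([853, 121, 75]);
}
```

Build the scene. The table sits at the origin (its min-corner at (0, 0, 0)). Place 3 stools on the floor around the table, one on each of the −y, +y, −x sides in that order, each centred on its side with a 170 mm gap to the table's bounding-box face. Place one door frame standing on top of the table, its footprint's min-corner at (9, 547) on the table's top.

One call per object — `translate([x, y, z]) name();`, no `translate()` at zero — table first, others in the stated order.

table();
translate([255, -464, 0]) stool();
translate([255, 1134, 0]) stool();
translate([-528, 335, 0]) stool();
translate([9, 547, 696]) door_frame();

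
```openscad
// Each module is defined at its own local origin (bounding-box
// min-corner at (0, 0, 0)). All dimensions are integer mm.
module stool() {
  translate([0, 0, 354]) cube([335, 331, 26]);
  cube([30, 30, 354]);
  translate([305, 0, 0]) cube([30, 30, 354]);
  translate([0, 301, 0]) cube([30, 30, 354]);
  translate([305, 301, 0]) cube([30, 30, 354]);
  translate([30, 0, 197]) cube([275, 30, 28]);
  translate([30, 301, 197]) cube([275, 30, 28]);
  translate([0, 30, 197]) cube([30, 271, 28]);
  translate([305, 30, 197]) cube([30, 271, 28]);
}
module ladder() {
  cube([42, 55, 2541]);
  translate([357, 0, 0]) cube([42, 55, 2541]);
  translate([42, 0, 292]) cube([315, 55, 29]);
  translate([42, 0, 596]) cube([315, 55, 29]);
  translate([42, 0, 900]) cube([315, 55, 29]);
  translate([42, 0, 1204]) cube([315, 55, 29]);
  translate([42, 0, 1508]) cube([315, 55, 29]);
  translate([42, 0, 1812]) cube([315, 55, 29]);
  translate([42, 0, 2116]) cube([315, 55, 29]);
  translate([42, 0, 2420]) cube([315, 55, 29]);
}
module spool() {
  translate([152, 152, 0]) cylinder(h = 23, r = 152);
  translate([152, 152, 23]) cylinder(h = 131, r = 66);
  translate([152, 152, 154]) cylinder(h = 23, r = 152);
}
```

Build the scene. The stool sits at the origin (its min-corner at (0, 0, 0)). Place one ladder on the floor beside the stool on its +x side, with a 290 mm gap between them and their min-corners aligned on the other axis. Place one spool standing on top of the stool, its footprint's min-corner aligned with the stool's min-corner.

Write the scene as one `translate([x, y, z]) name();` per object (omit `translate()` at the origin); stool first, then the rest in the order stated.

stool();
translate([625, 0, 0]) ladder();
translate([0, 0, 380]) spool();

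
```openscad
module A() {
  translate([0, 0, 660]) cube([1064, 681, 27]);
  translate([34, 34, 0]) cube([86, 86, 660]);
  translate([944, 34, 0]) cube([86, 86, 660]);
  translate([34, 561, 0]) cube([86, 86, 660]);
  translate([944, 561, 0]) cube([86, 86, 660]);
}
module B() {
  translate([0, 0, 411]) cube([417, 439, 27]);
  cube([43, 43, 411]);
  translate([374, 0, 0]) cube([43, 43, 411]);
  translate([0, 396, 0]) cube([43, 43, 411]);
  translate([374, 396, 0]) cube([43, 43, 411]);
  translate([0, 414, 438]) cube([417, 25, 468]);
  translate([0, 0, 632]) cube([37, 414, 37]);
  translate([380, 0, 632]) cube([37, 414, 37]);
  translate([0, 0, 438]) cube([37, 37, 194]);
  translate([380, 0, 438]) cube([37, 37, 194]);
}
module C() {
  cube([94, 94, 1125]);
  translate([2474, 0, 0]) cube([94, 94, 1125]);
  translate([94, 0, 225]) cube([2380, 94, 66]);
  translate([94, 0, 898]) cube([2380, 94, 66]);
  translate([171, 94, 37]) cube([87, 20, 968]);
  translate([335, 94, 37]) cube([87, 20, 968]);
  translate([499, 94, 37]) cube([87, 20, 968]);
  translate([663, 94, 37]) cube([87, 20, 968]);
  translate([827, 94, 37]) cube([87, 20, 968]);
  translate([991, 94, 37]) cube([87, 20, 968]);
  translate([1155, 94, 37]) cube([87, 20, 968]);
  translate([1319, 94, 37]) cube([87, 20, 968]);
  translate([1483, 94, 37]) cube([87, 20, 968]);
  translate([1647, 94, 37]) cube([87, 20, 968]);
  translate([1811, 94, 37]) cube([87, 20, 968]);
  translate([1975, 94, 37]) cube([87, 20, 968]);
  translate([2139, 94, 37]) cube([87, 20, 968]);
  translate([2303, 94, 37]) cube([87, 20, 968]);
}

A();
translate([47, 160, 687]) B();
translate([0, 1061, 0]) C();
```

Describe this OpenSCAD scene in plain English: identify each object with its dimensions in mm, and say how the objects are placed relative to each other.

A is a table with a 1064×681 mm rectangular top, 27 mm thick, top surface at z = 687 mm, supported by four 86×86 mm square legs, each inset 34 mm from the nearest pair of top edges, running from the floor.

B is a chair. The seat is a 417×439×27 mm slab with its top at z = 438 mm, on four 43×43 mm corner legs (flush with the seat edges, standing on z = 0). A flat backrest 25 mm thick, 468 mm tall, spans the full seat width and rises from the seat top along its +y edge, rear face flush with the rear of the seat. Two armrests of 37×37 mm section run along each side from the seat's front edge to the front of the backrest, top faces 231 mm above the seat top and outer faces flush with the seat's x-edges; a 37×37 mm post under the front of each armrest stands on the seat at the front corner.

C is a fence section. Two 94×94 mm posts, 1125 mm tall, stand on the floor with a clear span of 2380 mm between their inner faces. Two horizontal rails of 94×66 mm section span the gap between the posts with their undersides at z = 225 mm and z = 898 mm, flush with the posts' −y face. 14 pickets, each 87 mm wide, 20 mm thick and 968 mm tall, are fixed to the +y face of the rails with their bottoms at z = 37 mm, evenly spaced across the span with equal gaps (rounded down to the nearest mm) at the −x end and between each pair — any rounding remainder accumulates at the +x end.

The chair is on top of the table. The fence section is on the floor beside the table on its +y side.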